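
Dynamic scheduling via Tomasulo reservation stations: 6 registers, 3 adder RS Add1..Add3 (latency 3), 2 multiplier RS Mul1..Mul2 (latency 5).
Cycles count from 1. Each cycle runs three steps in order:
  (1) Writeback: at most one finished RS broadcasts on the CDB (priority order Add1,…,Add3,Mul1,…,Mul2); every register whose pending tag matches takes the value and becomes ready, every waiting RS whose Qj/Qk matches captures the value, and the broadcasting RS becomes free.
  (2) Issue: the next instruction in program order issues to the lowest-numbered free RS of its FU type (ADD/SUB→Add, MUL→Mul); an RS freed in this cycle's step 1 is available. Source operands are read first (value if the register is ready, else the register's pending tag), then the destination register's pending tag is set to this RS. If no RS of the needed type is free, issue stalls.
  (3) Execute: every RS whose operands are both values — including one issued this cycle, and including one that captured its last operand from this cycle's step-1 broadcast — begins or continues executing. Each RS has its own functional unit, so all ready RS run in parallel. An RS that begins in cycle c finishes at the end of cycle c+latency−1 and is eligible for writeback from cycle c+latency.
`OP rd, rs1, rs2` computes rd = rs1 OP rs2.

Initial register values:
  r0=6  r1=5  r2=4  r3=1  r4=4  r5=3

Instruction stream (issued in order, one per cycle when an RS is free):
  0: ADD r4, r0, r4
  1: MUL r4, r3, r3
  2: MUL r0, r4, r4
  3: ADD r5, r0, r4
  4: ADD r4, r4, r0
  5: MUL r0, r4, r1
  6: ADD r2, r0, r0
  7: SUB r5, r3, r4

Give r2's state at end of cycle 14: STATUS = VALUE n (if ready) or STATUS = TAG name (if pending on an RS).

cycle 1: issue ADD r4<-Add1 // r0:6,r1:5,r2:4,r3:1,r4:Add1,r5:3
cycle 2: issue MUL r4<-Mul1 // r0:6,r1:5,r2:4,r3:1,r4:Mul1,r5:3
cycle 3: issue MUL r0<-Mul2 // r0:Mul2,r1:5,r2:4,r3:1,r4:Mul1,r5:3
cycle 4: CDB Add1=10; issue ADD r5<-Add1 // r0:Mul2,r1:5,r2:4,r3:1,r4:Mul1,r5:Add1
cycle 5: issue ADD r4<-Add2 // r0:Mul2,r1:5,r2:4,r3:1,r4:Add2,r5:Add1
cycle 6: stall // r0:Mul2,r1:5,r2:4,r3:1,r4:Add2,r5:Add1
cycle 7: CDB Mul1=1; issue MUL r0<-Mul1 // r0:Mul1,r1:5,r2:4,r3:1,r4:Add2,r5:Add1
cycle 8: issue ADD r2<-Add3 // r0:Mul1,r1:5,r2:Add3,r3:1,r4:Add2,r5:Add1
cycle 9: stall // r0:Mul1,r1:5,r2:Add3,r3:1,r4:Add2,r5:Add1
cycle 10: stall // r0:Mul1,r1:5,r2:Add3,r3:1,r4:Add2,r5:Add1
cycle 11: stall // r0:Mul1,r1:5,r2:Add3,r3:1,r4:Add2,r5:Add1
cycle 12: CDB Mul2=1; stall // r0:Mul1,r1:5,r2:Add3,r3:1,r4:Add2,r5:Add1
cycle 13: stall // r0:Mul1,r1:5,r2:Add3,r3:1,r4:Add2,r5:Add1
cycle 14: stall // r0:Mul1,r1:5,r2:Add3,r3:1,r4:Add2,r5:Add1

STATUS = TAG Add3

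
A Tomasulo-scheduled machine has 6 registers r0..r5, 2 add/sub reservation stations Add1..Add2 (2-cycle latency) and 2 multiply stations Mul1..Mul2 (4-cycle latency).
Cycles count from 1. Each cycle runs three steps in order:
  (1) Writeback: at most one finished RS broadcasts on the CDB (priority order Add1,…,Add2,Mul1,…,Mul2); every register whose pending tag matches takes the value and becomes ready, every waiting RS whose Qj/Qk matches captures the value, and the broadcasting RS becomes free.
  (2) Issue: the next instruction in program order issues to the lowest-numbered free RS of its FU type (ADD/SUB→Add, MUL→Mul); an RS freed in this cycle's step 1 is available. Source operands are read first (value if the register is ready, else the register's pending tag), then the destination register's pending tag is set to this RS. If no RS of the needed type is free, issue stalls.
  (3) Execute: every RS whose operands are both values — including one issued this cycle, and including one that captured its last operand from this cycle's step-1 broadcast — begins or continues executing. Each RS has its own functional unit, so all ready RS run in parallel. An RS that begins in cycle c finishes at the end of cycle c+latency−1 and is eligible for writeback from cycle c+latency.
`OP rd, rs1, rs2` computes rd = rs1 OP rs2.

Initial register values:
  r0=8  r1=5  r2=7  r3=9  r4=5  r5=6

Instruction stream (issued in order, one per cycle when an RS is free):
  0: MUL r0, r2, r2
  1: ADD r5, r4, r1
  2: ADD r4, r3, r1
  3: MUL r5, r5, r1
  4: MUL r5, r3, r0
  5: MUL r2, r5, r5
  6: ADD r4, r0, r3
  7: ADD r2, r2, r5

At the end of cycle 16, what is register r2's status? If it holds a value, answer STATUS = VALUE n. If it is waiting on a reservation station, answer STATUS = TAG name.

  c1: issue MUL r0<-Mul1  regs: r0:Mul1,r1:5,r2:7,r3:9,r4:5,r5:6
  c2: issue ADD r5<-Add1  regs: r0:Mul1,r1:5,r2:7,r3:9,r4:5,r5:Add1
  c3: issue ADD r4<-Add2  regs: r0:Mul1,r1:5,r2:7,r3:9,r4:Add2,r5:Add1
  c4: CDB Add1=10; issue MUL r5<-Mul2  regs: r0:Mul1,r1:5,r2:7,r3:9,r4:Add2,r5:Mul2
  c5: CDB Add2=14; stall  regs: r0:Mul1,r1:5,r2:7,r3:9,r4:14,r5:Mul2
  c6: CDB Mul1=49; issue MUL r5<-Mul1  regs: r0:49,r1:5,r2:7,r3:9,r4:14,r5:Mul1
  c7: stall  regs: r0:49,r1:5,r2:7,r3:9,r4:14,r5:Mul1
  c8: CDB Mul2=50; issue MUL r2<-Mul2  regs: r0:49,r1:5,r2:Mul2,r3:9,r4:14,r5:Mul1
  c9: issue ADD r4<-Add1  regs: r0:49,r1:5,r2:Mul2,r3:9,r4:Add1,r5:Mul1
  c10: CDB Mul1=441; issue ADD r2<-Add2  regs: r0:49,r1:5,r2:Add2,r3:9,r4:Add1,r5:441
  c11: CDB Add1=58  regs: r0:49,r1:5,r2:Add2,r3:9,r4:58,r5:441
  c12: -  regs: r0:49,r1:5,r2:Add2,r3:9,r4:58,r5:441
  c13: -  regs: r0:49,r1:5,r2:Add2,r3:9,r4:58,r5:441
  c14: CDB Mul2=194481  regs: r0:49,r1:5,r2:Add2,r3:9,r4:58,r5:441
  c15: -  regs: r0:49,r1:5,r2:Add2,r3:9,r4:58,r5:441
  c16: CDB Add2=194922  regs: r0:49,r1:5,r2:194922,r3:9,r4:58,r5:441

STATUS = VALUE 194922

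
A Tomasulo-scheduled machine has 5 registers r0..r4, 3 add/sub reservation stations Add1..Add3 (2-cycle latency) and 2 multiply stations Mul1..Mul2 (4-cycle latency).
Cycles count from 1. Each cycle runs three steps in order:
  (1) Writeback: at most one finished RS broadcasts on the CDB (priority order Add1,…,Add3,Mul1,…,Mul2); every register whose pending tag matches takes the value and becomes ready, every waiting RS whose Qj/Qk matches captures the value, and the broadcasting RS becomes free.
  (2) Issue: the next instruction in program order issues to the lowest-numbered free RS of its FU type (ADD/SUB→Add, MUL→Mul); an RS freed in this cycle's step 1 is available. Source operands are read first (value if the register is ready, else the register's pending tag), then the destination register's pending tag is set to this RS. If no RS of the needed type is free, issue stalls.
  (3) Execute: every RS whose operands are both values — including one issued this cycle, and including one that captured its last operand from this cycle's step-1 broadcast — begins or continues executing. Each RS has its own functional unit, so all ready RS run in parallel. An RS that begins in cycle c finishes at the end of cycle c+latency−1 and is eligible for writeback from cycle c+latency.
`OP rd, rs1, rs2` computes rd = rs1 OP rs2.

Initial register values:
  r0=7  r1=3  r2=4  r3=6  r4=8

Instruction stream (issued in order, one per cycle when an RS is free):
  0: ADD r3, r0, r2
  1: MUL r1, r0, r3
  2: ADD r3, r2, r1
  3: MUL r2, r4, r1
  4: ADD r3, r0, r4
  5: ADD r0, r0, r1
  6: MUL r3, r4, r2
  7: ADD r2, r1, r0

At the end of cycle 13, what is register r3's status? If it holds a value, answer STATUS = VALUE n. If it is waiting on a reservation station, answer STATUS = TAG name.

  c1: issue ADD r3<-Add1  regs: r0:7,r1:3,r2:4,r3:Add1,r4:8
  c2: issue MUL r1<-Mul1  regs: r0:7,r1:Mul1,r2:4,r3:Add1,r4:8
  c3: CDB Add1=11; issue ADD r3<-Add1  regs: r0:7,r1:Mul1,r2:4,r3:Add1,r4:8
  c4: issue MUL r2<-Mul2  regs: r0:7,r1:Mul1,r2:Mul2,r3:Add1,r4:8
  c5: issue ADD r3<-Add2  regs: r0:7,r1:Mul1,r2:Mul2,r3:Add2,r4:8
  c6: issue ADD r0<-Add3  regs: r0:Add3,r1:Mul1,r2:Mul2,r3:Add2,r4:8
  c7: CDB Add2=15; stall  regs: r0:Add3,r1:Mul1,r2:Mul2,r3:15,r4:8
  c8: CDB Mul1=77; issue MUL r3<-Mul1  regs: r0:Add3,r1:77,r2:Mul2,r3:Mul1,r4:8
  c9: issue ADD r2<-Add2  regs: r0:Add3,r1:77,r2:Add2,r3:Mul1,r4:8
  c10: CDB Add1=81  regs: r0:Add3,r1:77,r2:Add2,r3:Mul1,r4:8
  c11: CDB Add3=84  regs: r0:84,r1:77,r2:Add2,r3:Mul1,r4:8
  c12: CDB Mul2=616  regs: r0:84,r1:77,r2:Add2,r3:Mul1,r4:8
  c13: CDB Add2=161  regs: r0:84,r1:77,r2:161,r3:Mul1,r4:8

STATUS = TAG Mul1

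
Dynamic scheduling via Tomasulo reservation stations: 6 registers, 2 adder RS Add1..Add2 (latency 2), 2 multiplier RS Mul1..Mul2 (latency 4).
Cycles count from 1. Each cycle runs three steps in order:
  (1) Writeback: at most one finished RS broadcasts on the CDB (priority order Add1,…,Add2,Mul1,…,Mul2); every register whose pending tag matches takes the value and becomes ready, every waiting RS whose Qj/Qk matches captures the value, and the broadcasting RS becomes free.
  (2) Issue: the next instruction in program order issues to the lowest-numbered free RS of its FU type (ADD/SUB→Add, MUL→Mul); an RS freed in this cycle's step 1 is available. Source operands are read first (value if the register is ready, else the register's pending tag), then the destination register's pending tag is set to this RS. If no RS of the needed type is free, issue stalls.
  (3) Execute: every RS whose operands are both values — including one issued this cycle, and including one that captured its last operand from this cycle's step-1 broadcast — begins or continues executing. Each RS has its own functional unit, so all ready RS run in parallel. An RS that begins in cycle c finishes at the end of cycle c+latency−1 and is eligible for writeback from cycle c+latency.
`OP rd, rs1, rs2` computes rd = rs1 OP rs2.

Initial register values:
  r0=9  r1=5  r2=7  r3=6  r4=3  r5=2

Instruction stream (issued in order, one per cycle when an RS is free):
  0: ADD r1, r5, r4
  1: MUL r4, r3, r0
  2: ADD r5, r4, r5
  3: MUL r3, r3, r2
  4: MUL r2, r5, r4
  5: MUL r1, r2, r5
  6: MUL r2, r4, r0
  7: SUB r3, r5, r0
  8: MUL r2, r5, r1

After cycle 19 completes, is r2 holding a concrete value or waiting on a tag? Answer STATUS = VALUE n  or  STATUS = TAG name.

  c1: issue ADD r1<-Add1  regs: r0:9,r1:Add1,r2:7,r3:6,r4:3,r5:2
  c2: issue MUL r4<-Mul1  regs: r0:9,r1:Add1,r2:7,r3:6,r4:Mul1,r5:2
  c3: CDB Add1=5; issue ADD r5<-Add1  regs: r0:9,r1:5,r2:7,r3:6,r4:Mul1,r5:Add1
  c4: issue MUL r3<-Mul2  regs: r0:9,r1:5,r2:7,r3:Mul2,r4:Mul1,r5:Add1
  c5: stall  regs: r0:9,r1:5,r2:7,r3:Mul2,r4:Mul1,r5:Add1
  c6: CDB Mul1=54; issue MUL r2<-Mul1  regs: r0:9,r1:5,r2:Mul1,r3:Mul2,r4:54,r5:Add1
  c7: stall  regs: r0:9,r1:5,r2:Mul1,r3:Mul2,r4:54,r5:Add1
  c8: CDB Add1=56; stall  regs: r0:9,r1:5,r2:Mul1,r3:Mul2,r4:54,r5:56
  c9: CDB Mul2=42; issue MUL r1<-Mul2  regs: r0:9,r1:Mul2,r2:Mul1,r3:42,r4:54,r5:56
  c10: stall  regs: r0:9,r1:Mul2,r2:Mul1,r3:42,r4:54,r5:56
  c11: stall  regs: r0:9,r1:Mul2,r2:Mul1,r3:42,r4:54,r5:56
  c12: CDB Mul1=3024; issue MUL r2<-Mul1  regs: r0:9,r1:Mul2,r2:Mul1,r3:42,r4:54,r5:56
  c13: issue SUB r3<-Add1  regs: r0:9,r1:Mul2,r2:Mul1,r3:Add1,r4:54,r5:56
  c14: stall  regs: r0:9,r1:Mul2,r2:Mul1,r3:Add1,r4:54,r5:56
  c15: CDB Add1=47; stall  regs: r0:9,r1:Mul2,r2:Mul1,r3:47,r4:54,r5:56
  c16: CDB Mul1=486; issue MUL r2<-Mul1  regs: r0:9,r1:Mul2,r2:Mul1,r3:47,r4:54,r5:56
  c17: CDB Mul2=169344  regs: r0:9,r1:169344,r2:Mul1,r3:47,r4:54,r5:56
  c18: -  regs: r0:9,r1:169344,r2:Mul1,r3:47,r4:54,r5:56
  c19: -  regs: r0:9,r1:169344,r2:Mul1,r3:47,r4:54,r5:56

STATUS = TAG Mul1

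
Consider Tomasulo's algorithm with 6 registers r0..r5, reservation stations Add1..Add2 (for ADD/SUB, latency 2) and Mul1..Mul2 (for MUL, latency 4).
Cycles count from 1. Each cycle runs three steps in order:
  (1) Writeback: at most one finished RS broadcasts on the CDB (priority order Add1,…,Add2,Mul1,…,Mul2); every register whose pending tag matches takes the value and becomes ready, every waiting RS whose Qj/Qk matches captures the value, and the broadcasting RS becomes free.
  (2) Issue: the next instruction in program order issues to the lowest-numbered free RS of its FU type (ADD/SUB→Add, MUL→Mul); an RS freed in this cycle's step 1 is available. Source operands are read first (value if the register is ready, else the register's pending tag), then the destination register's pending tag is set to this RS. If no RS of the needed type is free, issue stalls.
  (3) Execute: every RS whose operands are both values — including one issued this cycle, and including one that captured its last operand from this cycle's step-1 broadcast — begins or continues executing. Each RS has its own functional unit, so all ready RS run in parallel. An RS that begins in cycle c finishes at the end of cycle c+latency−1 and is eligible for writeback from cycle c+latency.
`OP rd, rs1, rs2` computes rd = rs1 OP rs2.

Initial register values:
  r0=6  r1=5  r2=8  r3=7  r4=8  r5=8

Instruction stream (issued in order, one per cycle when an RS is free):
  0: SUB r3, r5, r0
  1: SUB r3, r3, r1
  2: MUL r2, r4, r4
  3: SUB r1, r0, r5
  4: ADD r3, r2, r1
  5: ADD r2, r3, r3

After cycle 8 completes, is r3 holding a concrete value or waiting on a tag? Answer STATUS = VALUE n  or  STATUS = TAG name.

c1: issue SUB r3<-Add1 | r0:6,r1:5,r2:8,r3:Add1,r4:8,r5:8
c2: issue SUB r3<-Add2 | r0:6,r1:5,r2:8,r3:Add2,r4:8,r5:8
c3: CDB Add1=2; issue MUL r2<-Mul1 | r0:6,r1:5,r2:Mul1,r3:Add2,r4:8,r5:8
c4: issue SUB r1<-Add1 | r0:6,r1:Add1,r2:Mul1,r3:Add2,r4:8,r5:8
c5: CDB Add2=-3; issue ADD r3<-Add2 | r0:6,r1:Add1,r2:Mul1,r3:Add2,r4:8,r5:8
c6: CDB Add1=-2; issue ADD r2<-Add1 | r0:6,r1:-2,r2:Add1,r3:Add2,r4:8,r5:8
c7: CDB Mul1=64 | r0:6,r1:-2,r2:Add1,r3:Add2,r4:8,r5:8
c8: - | r0:6,r1:-2,r2:Add1,r3:Add2,r4:8,r5:8

STATUS = TAG Add2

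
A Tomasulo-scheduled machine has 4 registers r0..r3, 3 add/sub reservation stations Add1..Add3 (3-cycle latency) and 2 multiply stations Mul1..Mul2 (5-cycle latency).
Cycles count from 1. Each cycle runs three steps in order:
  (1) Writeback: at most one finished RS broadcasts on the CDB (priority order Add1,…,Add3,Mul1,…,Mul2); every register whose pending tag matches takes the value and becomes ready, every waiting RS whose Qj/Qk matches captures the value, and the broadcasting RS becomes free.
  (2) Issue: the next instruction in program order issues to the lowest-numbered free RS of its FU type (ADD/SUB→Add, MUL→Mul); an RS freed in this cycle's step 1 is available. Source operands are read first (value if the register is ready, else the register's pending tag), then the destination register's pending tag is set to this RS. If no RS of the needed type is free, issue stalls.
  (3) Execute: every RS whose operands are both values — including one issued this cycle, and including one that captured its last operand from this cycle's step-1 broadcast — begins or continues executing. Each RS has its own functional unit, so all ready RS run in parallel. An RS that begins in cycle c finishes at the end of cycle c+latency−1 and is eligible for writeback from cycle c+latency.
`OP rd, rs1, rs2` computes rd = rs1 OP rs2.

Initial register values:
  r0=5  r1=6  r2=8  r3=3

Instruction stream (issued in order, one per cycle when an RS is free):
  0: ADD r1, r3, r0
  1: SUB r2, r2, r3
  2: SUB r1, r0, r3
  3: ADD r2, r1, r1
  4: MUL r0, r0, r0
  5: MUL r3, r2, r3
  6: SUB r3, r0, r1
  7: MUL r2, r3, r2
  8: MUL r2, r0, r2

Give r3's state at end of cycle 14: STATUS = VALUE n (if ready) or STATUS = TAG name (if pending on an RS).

cycle 1: issue ADD r1<-Add1 // r0:5,r1:Add1,r2:8,r3:3
cycle 2: issue SUB r2<-Add2 // r0:5,r1:Add1,r2:Add2,r3:3
cycle 3: issue SUB r1<-Add3 // r0:5,r1:Add3,r2:Add2,r3:3
cycle 4: CDB Add1=8; issue ADD r2<-Add1 // r0:5,r1:Add3,r2:Add1,r3:3
cycle 5: CDB Add2=5; issue MUL r0<-Mul1 // r0:Mul1,r1:Add3,r2:Add1,r3:3
cycle 6: CDB Add3=2; issue MUL r3<-Mul2 // r0:Mul1,r1:2,r2:Add1,r3:Mul2
cycle 7: issue SUB r3<-Add2 // r0:Mul1,r1:2,r2:Add1,r3:Add2
cycle 8: stall // r0:Mul1,r1:2,r2:Add1,r3:Add2
cycle 9: CDB Add1=4; stall // r0:Mul1,r1:2,r2:4,r3:Add2
cycle 10: CDB Mul1=25; issue MUL r2<-Mul1 // r0:25,r1:2,r2:Mul1,r3:Add2
cycle 11: stall // r0:25,r1:2,r2:Mul1,r3:Add2
cycle 12: stall // r0:25,r1:2,r2:Mul1,r3:Add2
cycle 13: CDB Add2=23; stall // r0:25,r1:2,r2:Mul1,r3:23
cycle 14: CDB Mul2=12; issue MUL r2<-Mul2 // r0:25,r1:2,r2:Mul2,r3:23

STATUS = VALUE 23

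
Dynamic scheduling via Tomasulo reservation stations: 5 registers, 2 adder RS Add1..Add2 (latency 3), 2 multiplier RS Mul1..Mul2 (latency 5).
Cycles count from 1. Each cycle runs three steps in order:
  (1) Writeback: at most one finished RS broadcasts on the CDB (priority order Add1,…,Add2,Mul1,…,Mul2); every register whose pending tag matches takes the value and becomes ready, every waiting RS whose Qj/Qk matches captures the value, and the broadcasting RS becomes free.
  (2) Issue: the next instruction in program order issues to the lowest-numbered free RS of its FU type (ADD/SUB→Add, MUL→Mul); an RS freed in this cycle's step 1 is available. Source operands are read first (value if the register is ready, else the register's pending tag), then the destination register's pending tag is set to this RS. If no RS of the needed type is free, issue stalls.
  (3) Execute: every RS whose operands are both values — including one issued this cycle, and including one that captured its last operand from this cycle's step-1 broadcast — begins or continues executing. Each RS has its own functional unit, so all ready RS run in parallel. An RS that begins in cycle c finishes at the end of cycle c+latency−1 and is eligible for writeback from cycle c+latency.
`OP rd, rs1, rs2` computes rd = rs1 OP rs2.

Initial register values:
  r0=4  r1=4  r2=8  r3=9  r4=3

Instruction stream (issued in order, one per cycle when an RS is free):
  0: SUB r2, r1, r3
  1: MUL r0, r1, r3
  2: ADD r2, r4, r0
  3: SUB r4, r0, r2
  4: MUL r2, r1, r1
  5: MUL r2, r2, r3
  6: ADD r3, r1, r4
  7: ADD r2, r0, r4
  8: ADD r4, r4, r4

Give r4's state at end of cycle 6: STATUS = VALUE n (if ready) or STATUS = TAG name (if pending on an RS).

STATUS = TAG Add1

c1: issue SUB r2<-Add1 | r0:4,r1:4,r2:Add1,r3:9,r4:3
c2: issue MUL r0<-Mul1 | r0:Mul1,r1:4,r2:Add1,r3:9,r4:3
c3: issue ADD r2<-Add2 | r0:Mul1,r1:4,r2:Add2,r3:9,r4:3
c4: CDB Add1=-5; issue SUB r4<-Add1 | r0:Mul1,r1:4,r2:Add2,r3:9,r4:Add1
c5: issue MUL r2<-Mul2 | r0:Mul1,r1:4,r2:Mul2,r3:9,r4:Add1
c6: stall | r0:Mul1,r1:4,r2:Mul2,r3:9,r4:Add1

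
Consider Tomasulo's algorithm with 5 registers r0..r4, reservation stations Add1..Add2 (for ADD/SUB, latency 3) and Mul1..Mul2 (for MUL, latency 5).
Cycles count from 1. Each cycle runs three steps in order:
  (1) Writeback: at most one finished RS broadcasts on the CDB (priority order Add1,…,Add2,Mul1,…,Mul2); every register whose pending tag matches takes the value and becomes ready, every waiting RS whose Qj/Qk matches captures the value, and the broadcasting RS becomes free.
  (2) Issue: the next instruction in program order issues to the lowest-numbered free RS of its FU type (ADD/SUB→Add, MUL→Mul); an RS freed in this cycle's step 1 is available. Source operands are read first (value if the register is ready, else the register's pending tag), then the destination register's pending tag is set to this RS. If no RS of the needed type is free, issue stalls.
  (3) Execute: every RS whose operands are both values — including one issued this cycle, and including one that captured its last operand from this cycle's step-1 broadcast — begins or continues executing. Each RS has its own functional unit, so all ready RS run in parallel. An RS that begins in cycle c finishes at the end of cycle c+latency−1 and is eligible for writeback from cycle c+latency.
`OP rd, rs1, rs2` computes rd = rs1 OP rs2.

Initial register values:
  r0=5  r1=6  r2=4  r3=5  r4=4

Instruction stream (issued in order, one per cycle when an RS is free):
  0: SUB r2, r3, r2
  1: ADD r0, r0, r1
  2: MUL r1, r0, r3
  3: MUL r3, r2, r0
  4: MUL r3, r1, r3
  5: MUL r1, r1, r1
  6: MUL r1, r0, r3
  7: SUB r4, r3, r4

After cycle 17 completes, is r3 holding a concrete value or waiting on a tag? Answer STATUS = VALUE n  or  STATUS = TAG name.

  c1: issue SUB r2<-Add1  regs: r0:5,r1:6,r2:Add1,r3:5,r4:4
  c2: issue ADD r0<-Add2  regs: r0:Add2,r1:6,r2:Add1,r3:5,r4:4
  c3: issue MUL r1<-Mul1  regs: r0:Add2,r1:Mul1,r2:Add1,r3:5,r4:4
  c4: CDB Add1=1; issue MUL r3<-Mul2  regs: r0:Add2,r1:Mul1,r2:1,r3:Mul2,r4:4
  c5: CDB Add2=11; stall  regs: r0:11,r1:Mul1,r2:1,r3:Mul2,r4:4
  c6: stall  regs: r0:11,r1:Mul1,r2:1,r3:Mul2,r4:4
  c7: stall  regs: r0:11,r1:Mul1,r2:1,r3:Mul2,r4:4
  c8: stall  regs: r0:11,r1:Mul1,r2:1,r3:Mul2,r4:4
  c9: stall  regs: r0:11,r1:Mul1,r2:1,r3:Mul2,r4:4
  c10: CDB Mul1=55; issue MUL r3<-Mul1  regs: r0:11,r1:55,r2:1,r3:Mul1,r4:4
  c11: CDB Mul2=11; issue MUL r1<-Mul2  regs: r0:11,r1:Mul2,r2:1,r3:Mul1,r4:4
  c12: stall  regs: r0:11,r1:Mul2,r2:1,r3:Mul1,r4:4
  c13: stall  regs: r0:11,r1:Mul2,r2:1,r3:Mul1,r4:4
  c14: stall  regs: r0:11,r1:Mul2,r2:1,r3:Mul1,r4:4
  c15: stall  regs: r0:11,r1:Mul2,r2:1,r3:Mul1,r4:4
  c16: CDB Mul1=605; issue MUL r1<-Mul1  regs: r0:11,r1:Mul1,r2:1,r3:605,r4:4
  c17: CDB Mul2=3025; issue SUB r4<-Add1  regs: r0:11,r1:Mul1,r2:1,r3:605,r4:Add1

STATUS = VALUE 605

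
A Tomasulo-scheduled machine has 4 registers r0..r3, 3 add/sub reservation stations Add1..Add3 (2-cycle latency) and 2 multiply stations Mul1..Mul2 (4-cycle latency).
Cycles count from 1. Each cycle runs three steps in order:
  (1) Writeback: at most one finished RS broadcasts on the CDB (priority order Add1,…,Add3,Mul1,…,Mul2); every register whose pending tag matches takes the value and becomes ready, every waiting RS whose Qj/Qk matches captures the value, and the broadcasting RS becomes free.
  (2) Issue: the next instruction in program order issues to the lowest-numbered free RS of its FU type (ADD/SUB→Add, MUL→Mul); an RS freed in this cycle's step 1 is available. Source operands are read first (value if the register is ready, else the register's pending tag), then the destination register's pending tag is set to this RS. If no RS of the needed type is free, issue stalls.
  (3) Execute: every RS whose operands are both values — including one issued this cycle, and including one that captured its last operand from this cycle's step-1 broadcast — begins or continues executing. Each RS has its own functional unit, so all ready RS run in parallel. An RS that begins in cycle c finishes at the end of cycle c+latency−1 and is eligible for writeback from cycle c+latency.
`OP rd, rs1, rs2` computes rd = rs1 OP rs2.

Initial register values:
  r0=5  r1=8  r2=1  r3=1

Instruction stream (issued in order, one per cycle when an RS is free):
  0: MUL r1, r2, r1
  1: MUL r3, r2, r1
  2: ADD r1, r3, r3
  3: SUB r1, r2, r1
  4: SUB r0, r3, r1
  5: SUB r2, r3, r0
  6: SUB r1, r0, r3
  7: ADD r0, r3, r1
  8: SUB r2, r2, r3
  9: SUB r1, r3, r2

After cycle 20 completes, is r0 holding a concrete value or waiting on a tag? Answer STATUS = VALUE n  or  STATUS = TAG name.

STATUS = VALUE 23

cycle 1: issue MUL r1<-Mul1 // r0:5,r1:Mul1,r2:1,r3:1
cycle 2: issue MUL r3<-Mul2 // r0:5,r1:Mul1,r2:1,r3:Mul2
cycle 3: issue ADD r1<-Add1 // r0:5,r1:Add1,r2:1,r3:Mul2
cycle 4: issue SUB r1<-Add2 // r0:5,r1:Add2,r2:1,r3:Mul2
cycle 5: CDB Mul1=8; issue SUB r0<-Add3 // r0:Add3,r1:Add2,r2:1,r3:Mul2
cycle 6: stall // r0:Add3,r1:Add2,r2:1,r3:Mul2
cycle 7: stall // r0:Add3,r1:Add2,r2:1,r3:Mul2
cycle 8: stall // r0:Add3,r1:Add2,r2:1,r3:Mul2
cycle 9: CDB Mul2=8; stall // r0:Add3,r1:Add2,r2:1,r3:8
cycle 10: stall // r0:Add3,r1:Add2,r2:1,r3:8
cycle 11: CDB Add1=16; issue SUB r2<-Add1 // r0:Add3,r1:Add2,r2:Add1,r3:8
cycle 12: stall // r0:Add3,r1:Add2,r2:Add1,r3:8
cycle 13: CDB Add2=-15; issue SUB r1<-Add2 // r0:Add3,r1:Add2,r2:Add1,r3:8
cycle 14: stall // r0:Add3,r1:Add2,r2:Add1,r3:8
cycle 15: CDB Add3=23; issue ADD r0<-Add3 // r0:Add3,r1:Add2,r2:Add1,r3:8
cycle 16: stall // r0:Add3,r1:Add2,r2:Add1,r3:8
cycle 17: CDB Add1=-15; issue SUB r2<-Add1 // r0:Add3,r1:Add2,r2:Add1,r3:8
cycle 18: CDB Add2=15; issue SUB r1<-Add2 // r0:Add3,r1:Add2,r2:Add1,r3:8
cycle 19: CDB Add1=-23 // r0:Add3,r1:Add2,r2:-23,r3:8
cycle 20: CDB Add3=23 // r0:23,r1:Add2,r2:-23,r3:8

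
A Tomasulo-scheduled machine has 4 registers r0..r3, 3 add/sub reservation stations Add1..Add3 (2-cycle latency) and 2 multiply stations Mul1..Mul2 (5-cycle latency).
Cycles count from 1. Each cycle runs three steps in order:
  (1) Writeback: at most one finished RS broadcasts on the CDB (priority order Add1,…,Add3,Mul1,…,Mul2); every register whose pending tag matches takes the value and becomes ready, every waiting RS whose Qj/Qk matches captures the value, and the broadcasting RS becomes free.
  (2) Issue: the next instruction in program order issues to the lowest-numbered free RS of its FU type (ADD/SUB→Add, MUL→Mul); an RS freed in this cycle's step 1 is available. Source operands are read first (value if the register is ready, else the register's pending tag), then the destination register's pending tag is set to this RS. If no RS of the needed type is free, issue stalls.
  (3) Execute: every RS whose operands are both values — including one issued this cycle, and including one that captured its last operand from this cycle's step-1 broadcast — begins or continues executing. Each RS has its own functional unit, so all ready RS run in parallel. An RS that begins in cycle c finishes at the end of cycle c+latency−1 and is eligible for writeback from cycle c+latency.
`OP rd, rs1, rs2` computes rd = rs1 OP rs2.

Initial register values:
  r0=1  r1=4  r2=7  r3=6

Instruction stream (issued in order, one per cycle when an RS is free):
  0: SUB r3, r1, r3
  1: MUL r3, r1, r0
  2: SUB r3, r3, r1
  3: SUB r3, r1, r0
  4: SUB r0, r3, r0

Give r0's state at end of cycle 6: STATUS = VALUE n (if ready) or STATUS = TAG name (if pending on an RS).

STATUS = TAG Add3

cycle 1: issue SUB r3<-Add1 // r0:1,r1:4,r2:7,r3:Add1
cycle 2: issue MUL r3<-Mul1 // r0:1,r1:4,r2:7,r3:Mul1
cycle 3: CDB Add1=-2; issue SUB r3<-Add1 // r0:1,r1:4,r2:7,r3:Add1
cycle 4: issue SUB r3<-Add2 // r0:1,r1:4,r2:7,r3:Add2
cycle 5: issue SUB r0<-Add3 // r0:Add3,r1:4,r2:7,r3:Add2
cycle 6: CDB Add2=3 // r0:Add3,r1:4,r2:7,r3:3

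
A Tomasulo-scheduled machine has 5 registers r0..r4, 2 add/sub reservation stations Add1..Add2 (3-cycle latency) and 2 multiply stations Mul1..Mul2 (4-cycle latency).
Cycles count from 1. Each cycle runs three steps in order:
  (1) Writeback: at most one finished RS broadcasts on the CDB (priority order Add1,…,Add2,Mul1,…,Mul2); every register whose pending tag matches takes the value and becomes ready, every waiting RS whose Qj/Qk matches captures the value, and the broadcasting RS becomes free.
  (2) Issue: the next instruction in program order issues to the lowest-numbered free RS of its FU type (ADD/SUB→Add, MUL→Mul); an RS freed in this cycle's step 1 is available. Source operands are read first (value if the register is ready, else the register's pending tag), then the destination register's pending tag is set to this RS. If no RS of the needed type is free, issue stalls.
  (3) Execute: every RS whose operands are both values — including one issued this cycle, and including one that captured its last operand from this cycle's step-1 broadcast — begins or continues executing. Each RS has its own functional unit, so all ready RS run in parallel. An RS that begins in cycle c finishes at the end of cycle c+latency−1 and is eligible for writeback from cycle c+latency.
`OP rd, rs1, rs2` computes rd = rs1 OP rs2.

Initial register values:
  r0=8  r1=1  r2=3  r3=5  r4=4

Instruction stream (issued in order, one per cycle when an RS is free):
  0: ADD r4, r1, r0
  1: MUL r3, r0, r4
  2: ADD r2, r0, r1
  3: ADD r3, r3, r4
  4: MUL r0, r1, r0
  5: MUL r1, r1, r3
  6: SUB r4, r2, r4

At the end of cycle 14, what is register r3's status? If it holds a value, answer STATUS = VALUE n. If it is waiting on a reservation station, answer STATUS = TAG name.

STATUS = VALUE 81

c1: issue ADD r4<-Add1 | r0:8,r1:1,r2:3,r3:5,r4:Add1
c2: issue MUL r3<-Mul1 | r0:8,r1:1,r2:3,r3:Mul1,r4:Add1
c3: issue ADD r2<-Add2 | r0:8,r1:1,r2:Add2,r3:Mul1,r4:Add1
c4: CDB Add1=9; issue ADD r3<-Add1 | r0:8,r1:1,r2:Add2,r3:Add1,r4:9
c5: issue MUL r0<-Mul2 | r0:Mul2,r1:1,r2:Add2,r3:Add1,r4:9
c6: CDB Add2=9; stall | r0:Mul2,r1:1,r2:9,r3:Add1,r4:9
c7: stall | r0:Mul2,r1:1,r2:9,r3:Add1,r4:9
c8: CDB Mul1=72; issue MUL r1<-Mul1 | r0:Mul2,r1:Mul1,r2:9,r3:Add1,r4:9
c9: CDB Mul2=8; issue SUB r4<-Add2 | r0:8,r1:Mul1,r2:9,r3:Add1,r4:Add2
c10: - | r0:8,r1:Mul1,r2:9,r3:Add1,r4:Add2
c11: CDB Add1=81 | r0:8,r1:Mul1,r2:9,r3:81,r4:Add2
c12: CDB Add2=0 | r0:8,r1:Mul1,r2:9,r3:81,r4:0
c13: - | r0:8,r1:Mul1,r2:9,r3:81,r4:0
c14: - | r0:8,r1:Mul1,r2:9,r3:81,r4:0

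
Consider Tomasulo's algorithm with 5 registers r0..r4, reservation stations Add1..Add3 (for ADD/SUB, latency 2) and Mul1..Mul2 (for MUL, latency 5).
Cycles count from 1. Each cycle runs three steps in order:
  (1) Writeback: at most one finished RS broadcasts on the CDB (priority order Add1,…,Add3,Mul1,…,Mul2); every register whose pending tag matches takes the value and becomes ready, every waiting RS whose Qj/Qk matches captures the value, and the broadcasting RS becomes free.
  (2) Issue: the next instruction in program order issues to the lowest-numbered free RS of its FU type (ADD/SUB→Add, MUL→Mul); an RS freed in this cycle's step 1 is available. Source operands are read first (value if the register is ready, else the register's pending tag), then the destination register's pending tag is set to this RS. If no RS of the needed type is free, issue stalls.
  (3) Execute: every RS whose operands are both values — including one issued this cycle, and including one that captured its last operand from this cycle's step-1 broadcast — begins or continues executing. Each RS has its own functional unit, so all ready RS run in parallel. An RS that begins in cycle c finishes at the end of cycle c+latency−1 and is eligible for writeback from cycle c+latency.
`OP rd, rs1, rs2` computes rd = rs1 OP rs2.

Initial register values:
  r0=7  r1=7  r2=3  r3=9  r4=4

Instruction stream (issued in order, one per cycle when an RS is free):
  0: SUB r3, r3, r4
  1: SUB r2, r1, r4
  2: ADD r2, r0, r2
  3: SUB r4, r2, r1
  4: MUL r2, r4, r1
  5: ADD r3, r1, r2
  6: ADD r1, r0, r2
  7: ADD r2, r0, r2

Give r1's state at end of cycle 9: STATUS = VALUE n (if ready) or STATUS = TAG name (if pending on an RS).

STATUS = TAG Add3

cycle 1: issue SUB r3<-Add1 // r0:7,r1:7,r2:3,r3:Add1,r4:4
cycle 2: issue SUB r2<-Add2 // r0:7,r1:7,r2:Add2,r3:Add1,r4:4
cycle 3: CDB Add1=5; issue ADD r2<-Add1 // r0:7,r1:7,r2:Add1,r3:5,r4:4
cycle 4: CDB Add2=3; issue SUB r4<-Add2 // r0:7,r1:7,r2:Add1,r3:5,r4:Add2
cycle 5: issue MUL r2<-Mul1 // r0:7,r1:7,r2:Mul1,r3:5,r4:Add2
cycle 6: CDB Add1=10; issue ADD r3<-Add1 // r0:7,r1:7,r2:Mul1,r3:Add1,r4:Add2
cycle 7: issue ADD r1<-Add3 // r0:7,r1:Add3,r2:Mul1,r3:Add1,r4:Add2
cycle 8: CDB Add2=3; issue ADD r2<-Add2 // r0:7,r1:Add3,r2:Add2,r3:Add1,r4:3
cycle 9: - // r0:7,r1:Add3,r2:Add2,r3:Add1,r4:3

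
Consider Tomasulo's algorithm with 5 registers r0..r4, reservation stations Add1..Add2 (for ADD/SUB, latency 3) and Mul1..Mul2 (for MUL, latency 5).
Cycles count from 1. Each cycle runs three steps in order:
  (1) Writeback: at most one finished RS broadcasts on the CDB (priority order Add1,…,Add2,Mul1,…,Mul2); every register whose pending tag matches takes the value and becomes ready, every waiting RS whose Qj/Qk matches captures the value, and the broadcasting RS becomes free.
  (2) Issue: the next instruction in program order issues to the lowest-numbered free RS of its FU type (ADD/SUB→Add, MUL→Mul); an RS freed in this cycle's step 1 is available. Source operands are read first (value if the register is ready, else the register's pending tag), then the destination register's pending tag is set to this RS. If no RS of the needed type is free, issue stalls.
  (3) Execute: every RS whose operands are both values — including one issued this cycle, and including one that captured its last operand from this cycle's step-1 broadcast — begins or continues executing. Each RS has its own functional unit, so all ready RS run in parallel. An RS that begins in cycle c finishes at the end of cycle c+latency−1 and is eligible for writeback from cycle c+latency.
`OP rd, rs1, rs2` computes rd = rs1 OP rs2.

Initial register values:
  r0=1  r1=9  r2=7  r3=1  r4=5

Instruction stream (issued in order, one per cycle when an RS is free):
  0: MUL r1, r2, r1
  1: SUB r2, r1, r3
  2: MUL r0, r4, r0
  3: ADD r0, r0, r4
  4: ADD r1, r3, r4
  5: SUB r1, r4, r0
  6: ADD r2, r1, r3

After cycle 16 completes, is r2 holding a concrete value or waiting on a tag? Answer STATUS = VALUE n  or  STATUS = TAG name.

  c1: issue MUL r1<-Mul1  regs: r0:1,r1:Mul1,r2:7,r3:1,r4:5
  c2: issue SUB r2<-Add1  regs: r0:1,r1:Mul1,r2:Add1,r3:1,r4:5
  c3: issue MUL r0<-Mul2  regs: r0:Mul2,r1:Mul1,r2:Add1,r3:1,r4:5
  c4: issue ADD r0<-Add2  regs: r0:Add2,r1:Mul1,r2:Add1,r3:1,r4:5
  c5: stall  regs: r0:Add2,r1:Mul1,r2:Add1,r3:1,r4:5
  c6: CDB Mul1=63; stall  regs: r0:Add2,r1:63,r2:Add1,r3:1,r4:5
  c7: stall  regs: r0:Add2,r1:63,r2:Add1,r3:1,r4:5
  c8: CDB Mul2=5; stall  regs: r0:Add2,r1:63,r2:Add1,r3:1,r4:5
  c9: CDB Add1=62; issue ADD r1<-Add1  regs: r0:Add2,r1:Add1,r2:62,r3:1,r4:5
  c10: stall  regs: r0:Add2,r1:Add1,r2:62,r3:1,r4:5
  c11: CDB Add2=10; issue SUB r1<-Add2  regs: r0:10,r1:Add2,r2:62,r3:1,r4:5
  c12: CDB Add1=6; issue ADD r2<-Add1  regs: r0:10,r1:Add2,r2:Add1,r3:1,r4:5
  c13: -  regs: r0:10,r1:Add2,r2:Add1,r3:1,r4:5
  c14: CDB Add2=-5  regs: r0:10,r1:-5,r2:Add1,r3:1,r4:5
  c15: -  regs: r0:10,r1:-5,r2:Add1,r3:1,r4:5
  c16: -  regs: r0:10,r1:-5,r2:Add1,r3:1,r4:5

STATUS = TAG Add1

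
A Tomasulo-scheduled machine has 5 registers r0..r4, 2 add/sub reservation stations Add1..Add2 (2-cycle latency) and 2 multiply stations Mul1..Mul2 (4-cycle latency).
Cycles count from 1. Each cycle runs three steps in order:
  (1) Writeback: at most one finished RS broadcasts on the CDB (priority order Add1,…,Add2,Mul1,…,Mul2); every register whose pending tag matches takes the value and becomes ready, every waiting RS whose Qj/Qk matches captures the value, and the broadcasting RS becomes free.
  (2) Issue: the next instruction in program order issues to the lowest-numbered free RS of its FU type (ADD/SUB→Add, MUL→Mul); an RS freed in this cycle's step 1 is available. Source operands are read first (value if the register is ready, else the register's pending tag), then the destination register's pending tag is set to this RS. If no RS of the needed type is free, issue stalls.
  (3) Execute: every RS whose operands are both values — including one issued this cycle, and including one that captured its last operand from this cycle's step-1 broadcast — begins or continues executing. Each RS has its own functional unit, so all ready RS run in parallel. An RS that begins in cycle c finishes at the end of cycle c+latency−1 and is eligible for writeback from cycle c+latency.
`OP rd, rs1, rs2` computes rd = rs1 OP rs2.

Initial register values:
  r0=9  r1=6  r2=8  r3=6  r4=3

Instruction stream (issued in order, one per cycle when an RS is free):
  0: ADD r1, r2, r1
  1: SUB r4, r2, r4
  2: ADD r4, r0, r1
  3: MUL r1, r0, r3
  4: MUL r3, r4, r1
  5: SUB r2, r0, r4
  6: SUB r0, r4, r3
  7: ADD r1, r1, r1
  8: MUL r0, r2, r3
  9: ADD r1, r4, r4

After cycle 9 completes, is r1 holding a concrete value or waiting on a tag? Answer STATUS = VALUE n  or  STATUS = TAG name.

STATUS = TAG Add1

cycle 1: issue ADD r1<-Add1 // r0:9,r1:Add1,r2:8,r3:6,r4:3
cycle 2: issue SUB r4<-Add2 // r0:9,r1:Add1,r2:8,r3:6,r4:Add2
cycle 3: CDB Add1=14; issue ADD r4<-Add1 // r0:9,r1:14,r2:8,r3:6,r4:Add1
cycle 4: CDB Add2=5; issue MUL r1<-Mul1 // r0:9,r1:Mul1,r2:8,r3:6,r4:Add1
cycle 5: CDB Add1=23; issue MUL r3<-Mul2 // r0:9,r1:Mul1,r2:8,r3:Mul2,r4:23
cycle 6: issue SUB r2<-Add1 // r0:9,r1:Mul1,r2:Add1,r3:Mul2,r4:23
cycle 7: issue SUB r0<-Add2 // r0:Add2,r1:Mul1,r2:Add1,r3:Mul2,r4:23
cycle 8: CDB Add1=-14; issue ADD r1<-Add1 // r0:Add2,r1:Add1,r2:-14,r3:Mul2,r4:23
cycle 9: CDB Mul1=54; issue MUL r0<-Mul1 // r0:Mul1,r1:Add1,r2:-14,r3:Mul2,r4:23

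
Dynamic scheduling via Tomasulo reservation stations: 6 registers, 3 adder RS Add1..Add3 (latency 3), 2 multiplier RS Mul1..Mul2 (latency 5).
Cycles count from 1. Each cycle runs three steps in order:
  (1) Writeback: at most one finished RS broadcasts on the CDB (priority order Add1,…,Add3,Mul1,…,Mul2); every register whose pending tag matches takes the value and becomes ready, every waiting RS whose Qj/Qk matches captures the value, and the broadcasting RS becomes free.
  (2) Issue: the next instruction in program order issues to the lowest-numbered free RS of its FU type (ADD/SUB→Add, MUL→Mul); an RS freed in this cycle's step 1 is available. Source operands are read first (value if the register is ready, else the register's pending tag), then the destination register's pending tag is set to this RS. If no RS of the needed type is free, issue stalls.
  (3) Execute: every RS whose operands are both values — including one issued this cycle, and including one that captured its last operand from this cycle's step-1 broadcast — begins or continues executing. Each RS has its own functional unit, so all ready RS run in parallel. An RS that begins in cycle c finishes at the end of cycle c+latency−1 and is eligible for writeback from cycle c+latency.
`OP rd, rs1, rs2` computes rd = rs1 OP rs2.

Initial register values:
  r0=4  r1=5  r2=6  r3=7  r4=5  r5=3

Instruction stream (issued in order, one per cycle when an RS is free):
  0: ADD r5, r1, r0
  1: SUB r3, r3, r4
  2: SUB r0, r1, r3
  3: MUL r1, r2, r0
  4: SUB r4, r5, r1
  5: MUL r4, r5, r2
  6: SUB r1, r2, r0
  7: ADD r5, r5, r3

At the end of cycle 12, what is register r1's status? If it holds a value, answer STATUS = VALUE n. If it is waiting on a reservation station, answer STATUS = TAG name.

cycle 1: issue ADD r5<-Add1 // r0:4,r1:5,r2:6,r3:7,r4:5,r5:Add1
cycle 2: issue SUB r3<-Add2 // r0:4,r1:5,r2:6,r3:Add2,r4:5,r5:Add1
cycle 3: issue SUB r0<-Add3 // r0:Add3,r1:5,r2:6,r3:Add2,r4:5,r5:Add1
cycle 4: CDB Add1=9; issue MUL r1<-Mul1 // r0:Add3,r1:Mul1,r2:6,r3:Add2,r4:5,r5:9
cycle 5: CDB Add2=2; issue SUB r4<-Add1 // r0:Add3,r1:Mul1,r2:6,r3:2,r4:Add1,r5:9
cycle 6: issue MUL r4<-Mul2 // r0:Add3,r1:Mul1,r2:6,r3:2,r4:Mul2,r5:9
cycle 7: issue SUB r1<-Add2 // r0:Add3,r1:Add2,r2:6,r3:2,r4:Mul2,r5:9
cycle 8: CDB Add3=3; issue ADD r5<-Add3 // r0:3,r1:Add2,r2:6,r3:2,r4:Mul2,r5:Add3
cycle 9: - // r0:3,r1:Add2,r2:6,r3:2,r4:Mul2,r5:Add3
cycle 10: - // r0:3,r1:Add2,r2:6,r3:2,r4:Mul2,r5:Add3
cycle 11: CDB Add2=3 // r0:3,r1:3,r2:6,r3:2,r4:Mul2,r5:Add3
cycle 12: CDB Add3=11 // r0:3,r1:3,r2:6,r3:2,r4:Mul2,r5:11

STATUS = VALUE 3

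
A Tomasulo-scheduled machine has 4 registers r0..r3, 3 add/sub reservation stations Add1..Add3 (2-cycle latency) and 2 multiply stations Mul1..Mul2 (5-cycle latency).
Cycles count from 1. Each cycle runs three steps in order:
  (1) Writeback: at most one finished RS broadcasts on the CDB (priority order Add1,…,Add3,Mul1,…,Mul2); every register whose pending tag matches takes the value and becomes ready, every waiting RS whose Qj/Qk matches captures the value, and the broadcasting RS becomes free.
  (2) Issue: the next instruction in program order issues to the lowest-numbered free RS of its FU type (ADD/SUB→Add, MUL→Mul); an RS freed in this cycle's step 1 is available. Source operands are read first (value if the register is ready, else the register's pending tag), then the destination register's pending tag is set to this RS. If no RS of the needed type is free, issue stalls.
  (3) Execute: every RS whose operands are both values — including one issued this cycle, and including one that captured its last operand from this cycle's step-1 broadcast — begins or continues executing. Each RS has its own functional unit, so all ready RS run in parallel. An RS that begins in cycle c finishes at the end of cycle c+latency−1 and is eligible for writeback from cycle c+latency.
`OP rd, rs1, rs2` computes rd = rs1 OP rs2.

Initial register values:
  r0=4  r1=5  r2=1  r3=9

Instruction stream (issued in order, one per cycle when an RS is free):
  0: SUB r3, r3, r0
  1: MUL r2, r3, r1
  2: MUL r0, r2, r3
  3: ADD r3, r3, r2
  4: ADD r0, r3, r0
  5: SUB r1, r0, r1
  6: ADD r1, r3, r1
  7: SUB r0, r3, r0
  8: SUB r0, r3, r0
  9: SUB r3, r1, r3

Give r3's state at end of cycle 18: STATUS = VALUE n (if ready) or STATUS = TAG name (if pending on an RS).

STATUS = TAG Add3

cycle 1: issue SUB r3<-Add1 // r0:4,r1:5,r2:1,r3:Add1
cycle 2: issue MUL r2<-Mul1 // r0:4,r1:5,r2:Mul1,r3:Add1
cycle 3: CDB Add1=5; issue MUL r0<-Mul2 // r0:Mul2,r1:5,r2:Mul1,r3:5
cycle 4: issue ADD r3<-Add1 // r0:Mul2,r1:5,r2:Mul1,r3:Add1
cycle 5: issue ADD r0<-Add2 // r0:Add2,r1:5,r2:Mul1,r3:Add1
cycle 6: issue SUB r1<-Add3 // r0:Add2,r1:Add3,r2:Mul1,r3:Add1
cycle 7: stall // r0:Add2,r1:Add3,r2:Mul1,r3:Add1
cycle 8: CDB Mul1=25; stall // r0:Add2,r1:Add3,r2:25,r3:Add1
cycle 9: stall // r0:Add2,r1:Add3,r2:25,r3:Add1
cycle 10: CDB Add1=30; issue ADD r1<-Add1 // r0:Add2,r1:Add1,r2:25,r3:30
cycle 11: stall // r0:Add2,r1:Add1,r2:25,r3:30
cycle 12: stall // r0:Add2,r1:Add1,r2:25,r3:30
cycle 13: CDB Mul2=125; stall // r0:Add2,r1:Add1,r2:25,r3:30
cycle 14: stall // r0:Add2,r1:Add1,r2:25,r3:30
cycle 15: CDB Add2=155; issue SUB r0<-Add2 // r0:Add2,r1:Add1,r2:25,r3:30
cycle 16: stall // r0:Add2,r1:Add1,r2:25,r3:30
cycle 17: CDB Add2=-125; issue SUB r0<-Add2 // r0:Add2,r1:Add1,r2:25,r3:30
cycle 18: CDB Add3=150; issue SUB r3<-Add3 // r0:Add2,r1:Add1,r2:25,r3:Add3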